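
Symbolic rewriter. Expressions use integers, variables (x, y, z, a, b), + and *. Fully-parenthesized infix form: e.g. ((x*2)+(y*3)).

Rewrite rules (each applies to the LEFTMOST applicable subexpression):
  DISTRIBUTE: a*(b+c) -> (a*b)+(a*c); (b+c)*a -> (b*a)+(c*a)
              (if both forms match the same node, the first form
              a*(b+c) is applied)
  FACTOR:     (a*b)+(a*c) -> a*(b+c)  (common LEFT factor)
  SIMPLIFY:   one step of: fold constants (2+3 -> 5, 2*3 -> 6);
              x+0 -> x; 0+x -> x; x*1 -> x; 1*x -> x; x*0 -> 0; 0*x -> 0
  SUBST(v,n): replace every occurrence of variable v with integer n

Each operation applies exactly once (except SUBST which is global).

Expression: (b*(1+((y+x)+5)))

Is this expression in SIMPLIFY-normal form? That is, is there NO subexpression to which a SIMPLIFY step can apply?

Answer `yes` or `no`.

Expression: (b*(1+((y+x)+5)))
Scanning for simplifiable subexpressions (pre-order)...
  at root: (b*(1+((y+x)+5))) (not simplifiable)
  at R: (1+((y+x)+5)) (not simplifiable)
  at RR: ((y+x)+5) (not simplifiable)
  at RRL: (y+x) (not simplifiable)
Result: no simplifiable subexpression found -> normal form.

Answer: yes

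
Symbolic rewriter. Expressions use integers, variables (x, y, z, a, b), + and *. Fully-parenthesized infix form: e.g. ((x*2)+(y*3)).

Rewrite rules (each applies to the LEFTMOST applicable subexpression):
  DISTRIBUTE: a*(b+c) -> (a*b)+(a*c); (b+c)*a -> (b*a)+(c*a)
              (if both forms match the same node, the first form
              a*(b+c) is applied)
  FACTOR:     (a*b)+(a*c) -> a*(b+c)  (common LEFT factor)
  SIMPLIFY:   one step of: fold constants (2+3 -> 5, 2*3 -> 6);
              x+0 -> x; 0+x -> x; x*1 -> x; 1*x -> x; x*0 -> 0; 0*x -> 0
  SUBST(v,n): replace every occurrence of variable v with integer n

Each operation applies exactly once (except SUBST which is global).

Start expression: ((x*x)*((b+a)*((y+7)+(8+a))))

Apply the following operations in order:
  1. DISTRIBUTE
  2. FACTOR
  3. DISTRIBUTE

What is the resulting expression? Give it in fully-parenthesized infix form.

Start: ((x*x)*((b+a)*((y+7)+(8+a))))
Apply DISTRIBUTE at R (target: ((b+a)*((y+7)+(8+a)))): ((x*x)*((b+a)*((y+7)+(8+a)))) -> ((x*x)*(((b+a)*(y+7))+((b+a)*(8+a))))
Apply FACTOR at R (target: (((b+a)*(y+7))+((b+a)*(8+a)))): ((x*x)*(((b+a)*(y+7))+((b+a)*(8+a)))) -> ((x*x)*((b+a)*((y+7)+(8+a))))
Apply DISTRIBUTE at R (target: ((b+a)*((y+7)+(8+a)))): ((x*x)*((b+a)*((y+7)+(8+a)))) -> ((x*x)*(((b+a)*(y+7))+((b+a)*(8+a))))

Answer: ((x*x)*(((b+a)*(y+7))+((b+a)*(8+a))))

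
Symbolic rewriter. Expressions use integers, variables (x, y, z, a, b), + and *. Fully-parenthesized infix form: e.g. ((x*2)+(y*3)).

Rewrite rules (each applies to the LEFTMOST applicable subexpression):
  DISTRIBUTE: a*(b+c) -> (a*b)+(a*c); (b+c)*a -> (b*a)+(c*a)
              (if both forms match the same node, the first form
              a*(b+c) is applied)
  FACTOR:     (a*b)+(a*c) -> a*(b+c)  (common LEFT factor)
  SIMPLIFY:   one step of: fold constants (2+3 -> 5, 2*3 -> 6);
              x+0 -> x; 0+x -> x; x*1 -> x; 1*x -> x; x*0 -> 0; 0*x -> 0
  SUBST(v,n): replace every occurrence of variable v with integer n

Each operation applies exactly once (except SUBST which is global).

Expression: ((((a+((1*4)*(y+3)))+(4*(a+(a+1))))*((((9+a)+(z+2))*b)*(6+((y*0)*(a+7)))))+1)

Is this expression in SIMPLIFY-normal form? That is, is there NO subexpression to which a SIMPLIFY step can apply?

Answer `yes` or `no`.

Answer: no

Derivation:
Expression: ((((a+((1*4)*(y+3)))+(4*(a+(a+1))))*((((9+a)+(z+2))*b)*(6+((y*0)*(a+7)))))+1)
Scanning for simplifiable subexpressions (pre-order)...
  at root: ((((a+((1*4)*(y+3)))+(4*(a+(a+1))))*((((9+a)+(z+2))*b)*(6+((y*0)*(a+7)))))+1) (not simplifiable)
  at L: (((a+((1*4)*(y+3)))+(4*(a+(a+1))))*((((9+a)+(z+2))*b)*(6+((y*0)*(a+7))))) (not simplifiable)
  at LL: ((a+((1*4)*(y+3)))+(4*(a+(a+1)))) (not simplifiable)
  at LLL: (a+((1*4)*(y+3))) (not simplifiable)
  at LLLR: ((1*4)*(y+3)) (not simplifiable)
  at LLLRL: (1*4) (SIMPLIFIABLE)
  at LLLRR: (y+3) (not simplifiable)
  at LLR: (4*(a+(a+1))) (not simplifiable)
  at LLRR: (a+(a+1)) (not simplifiable)
  at LLRRR: (a+1) (not simplifiable)
  at LR: ((((9+a)+(z+2))*b)*(6+((y*0)*(a+7)))) (not simplifiable)
  at LRL: (((9+a)+(z+2))*b) (not simplifiable)
  at LRLL: ((9+a)+(z+2)) (not simplifiable)
  at LRLLL: (9+a) (not simplifiable)
  at LRLLR: (z+2) (not simplifiable)
  at LRR: (6+((y*0)*(a+7))) (not simplifiable)
  at LRRR: ((y*0)*(a+7)) (not simplifiable)
  at LRRRL: (y*0) (SIMPLIFIABLE)
  at LRRRR: (a+7) (not simplifiable)
Found simplifiable subexpr at path LLLRL: (1*4)
One SIMPLIFY step would give: ((((a+(4*(y+3)))+(4*(a+(a+1))))*((((9+a)+(z+2))*b)*(6+((y*0)*(a+7)))))+1)
-> NOT in normal form.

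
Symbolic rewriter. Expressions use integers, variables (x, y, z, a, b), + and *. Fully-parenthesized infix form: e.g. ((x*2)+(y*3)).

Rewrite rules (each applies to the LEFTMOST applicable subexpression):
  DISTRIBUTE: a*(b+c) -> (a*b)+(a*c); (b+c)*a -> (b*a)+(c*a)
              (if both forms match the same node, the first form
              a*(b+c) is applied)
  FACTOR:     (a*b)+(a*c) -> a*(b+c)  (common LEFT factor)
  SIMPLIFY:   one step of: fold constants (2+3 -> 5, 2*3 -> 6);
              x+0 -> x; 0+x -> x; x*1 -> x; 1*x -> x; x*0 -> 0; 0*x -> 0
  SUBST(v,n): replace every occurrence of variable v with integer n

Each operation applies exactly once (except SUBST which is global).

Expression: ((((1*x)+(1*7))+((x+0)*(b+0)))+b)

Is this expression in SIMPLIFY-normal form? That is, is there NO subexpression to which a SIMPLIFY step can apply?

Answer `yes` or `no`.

Answer: no

Derivation:
Expression: ((((1*x)+(1*7))+((x+0)*(b+0)))+b)
Scanning for simplifiable subexpressions (pre-order)...
  at root: ((((1*x)+(1*7))+((x+0)*(b+0)))+b) (not simplifiable)
  at L: (((1*x)+(1*7))+((x+0)*(b+0))) (not simplifiable)
  at LL: ((1*x)+(1*7)) (not simplifiable)
  at LLL: (1*x) (SIMPLIFIABLE)
  at LLR: (1*7) (SIMPLIFIABLE)
  at LR: ((x+0)*(b+0)) (not simplifiable)
  at LRL: (x+0) (SIMPLIFIABLE)
  at LRR: (b+0) (SIMPLIFIABLE)
Found simplifiable subexpr at path LLL: (1*x)
One SIMPLIFY step would give: (((x+(1*7))+((x+0)*(b+0)))+b)
-> NOT in normal form.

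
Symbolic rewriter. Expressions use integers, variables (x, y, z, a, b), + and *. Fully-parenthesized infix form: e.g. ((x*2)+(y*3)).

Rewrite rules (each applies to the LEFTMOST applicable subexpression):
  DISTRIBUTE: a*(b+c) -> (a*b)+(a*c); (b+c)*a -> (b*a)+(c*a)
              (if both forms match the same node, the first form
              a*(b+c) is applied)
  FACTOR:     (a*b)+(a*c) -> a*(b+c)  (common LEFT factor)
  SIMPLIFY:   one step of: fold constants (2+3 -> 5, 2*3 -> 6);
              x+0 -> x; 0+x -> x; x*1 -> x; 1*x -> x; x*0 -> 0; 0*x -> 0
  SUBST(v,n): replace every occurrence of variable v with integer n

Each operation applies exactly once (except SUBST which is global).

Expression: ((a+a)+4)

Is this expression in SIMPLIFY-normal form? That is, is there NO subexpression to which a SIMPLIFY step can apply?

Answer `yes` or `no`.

Expression: ((a+a)+4)
Scanning for simplifiable subexpressions (pre-order)...
  at root: ((a+a)+4) (not simplifiable)
  at L: (a+a) (not simplifiable)
Result: no simplifiable subexpression found -> normal form.

Answer: yes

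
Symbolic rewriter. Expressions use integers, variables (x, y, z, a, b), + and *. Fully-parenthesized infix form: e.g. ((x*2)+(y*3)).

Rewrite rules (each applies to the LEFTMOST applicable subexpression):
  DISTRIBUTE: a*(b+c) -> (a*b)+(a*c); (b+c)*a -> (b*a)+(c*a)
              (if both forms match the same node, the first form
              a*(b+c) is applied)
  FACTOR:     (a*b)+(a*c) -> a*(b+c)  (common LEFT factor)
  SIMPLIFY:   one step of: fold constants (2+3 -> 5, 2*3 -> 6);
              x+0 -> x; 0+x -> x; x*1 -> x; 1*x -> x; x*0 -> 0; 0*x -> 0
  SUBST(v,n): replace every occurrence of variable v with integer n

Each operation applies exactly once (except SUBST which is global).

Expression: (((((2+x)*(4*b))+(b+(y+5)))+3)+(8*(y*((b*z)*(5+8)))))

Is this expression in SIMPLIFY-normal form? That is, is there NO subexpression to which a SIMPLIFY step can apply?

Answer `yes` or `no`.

Answer: no

Derivation:
Expression: (((((2+x)*(4*b))+(b+(y+5)))+3)+(8*(y*((b*z)*(5+8)))))
Scanning for simplifiable subexpressions (pre-order)...
  at root: (((((2+x)*(4*b))+(b+(y+5)))+3)+(8*(y*((b*z)*(5+8))))) (not simplifiable)
  at L: ((((2+x)*(4*b))+(b+(y+5)))+3) (not simplifiable)
  at LL: (((2+x)*(4*b))+(b+(y+5))) (not simplifiable)
  at LLL: ((2+x)*(4*b)) (not simplifiable)
  at LLLL: (2+x) (not simplifiable)
  at LLLR: (4*b) (not simplifiable)
  at LLR: (b+(y+5)) (not simplifiable)
  at LLRR: (y+5) (not simplifiable)
  at R: (8*(y*((b*z)*(5+8)))) (not simplifiable)
  at RR: (y*((b*z)*(5+8))) (not simplifiable)
  at RRR: ((b*z)*(5+8)) (not simplifiable)
  at RRRL: (b*z) (not simplifiable)
  at RRRR: (5+8) (SIMPLIFIABLE)
Found simplifiable subexpr at path RRRR: (5+8)
One SIMPLIFY step would give: (((((2+x)*(4*b))+(b+(y+5)))+3)+(8*(y*((b*z)*13))))
-> NOT in normal form.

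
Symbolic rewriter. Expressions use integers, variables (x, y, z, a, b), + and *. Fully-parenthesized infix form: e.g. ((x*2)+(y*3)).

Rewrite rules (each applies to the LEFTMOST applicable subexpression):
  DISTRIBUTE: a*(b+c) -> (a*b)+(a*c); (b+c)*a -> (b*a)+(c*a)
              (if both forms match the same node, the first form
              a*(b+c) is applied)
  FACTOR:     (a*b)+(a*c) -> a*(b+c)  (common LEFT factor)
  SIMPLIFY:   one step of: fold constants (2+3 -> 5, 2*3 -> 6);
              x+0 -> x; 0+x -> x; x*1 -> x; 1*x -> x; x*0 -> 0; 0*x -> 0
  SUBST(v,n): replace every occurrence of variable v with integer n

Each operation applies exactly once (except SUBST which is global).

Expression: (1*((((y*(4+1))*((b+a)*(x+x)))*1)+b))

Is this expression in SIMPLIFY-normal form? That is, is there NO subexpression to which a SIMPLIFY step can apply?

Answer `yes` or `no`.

Answer: no

Derivation:
Expression: (1*((((y*(4+1))*((b+a)*(x+x)))*1)+b))
Scanning for simplifiable subexpressions (pre-order)...
  at root: (1*((((y*(4+1))*((b+a)*(x+x)))*1)+b)) (SIMPLIFIABLE)
  at R: ((((y*(4+1))*((b+a)*(x+x)))*1)+b) (not simplifiable)
  at RL: (((y*(4+1))*((b+a)*(x+x)))*1) (SIMPLIFIABLE)
  at RLL: ((y*(4+1))*((b+a)*(x+x))) (not simplifiable)
  at RLLL: (y*(4+1)) (not simplifiable)
  at RLLLR: (4+1) (SIMPLIFIABLE)
  at RLLR: ((b+a)*(x+x)) (not simplifiable)
  at RLLRL: (b+a) (not simplifiable)
  at RLLRR: (x+x) (not simplifiable)
Found simplifiable subexpr at path root: (1*((((y*(4+1))*((b+a)*(x+x)))*1)+b))
One SIMPLIFY step would give: ((((y*(4+1))*((b+a)*(x+x)))*1)+b)
-> NOT in normal form.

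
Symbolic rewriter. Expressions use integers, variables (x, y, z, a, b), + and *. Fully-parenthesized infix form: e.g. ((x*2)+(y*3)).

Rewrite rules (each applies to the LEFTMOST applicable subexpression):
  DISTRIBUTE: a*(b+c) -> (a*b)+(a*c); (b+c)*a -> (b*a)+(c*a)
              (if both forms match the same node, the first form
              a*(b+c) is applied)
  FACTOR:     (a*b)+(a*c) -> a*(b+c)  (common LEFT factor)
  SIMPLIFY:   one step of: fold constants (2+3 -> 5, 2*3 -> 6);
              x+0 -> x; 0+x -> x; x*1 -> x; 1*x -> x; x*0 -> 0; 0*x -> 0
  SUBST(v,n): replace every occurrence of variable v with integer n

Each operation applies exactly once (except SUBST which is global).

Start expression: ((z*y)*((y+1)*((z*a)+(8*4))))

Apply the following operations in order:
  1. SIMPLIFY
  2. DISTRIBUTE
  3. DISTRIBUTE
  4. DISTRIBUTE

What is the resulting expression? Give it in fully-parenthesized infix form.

Start: ((z*y)*((y+1)*((z*a)+(8*4))))
Apply SIMPLIFY at RRR (target: (8*4)): ((z*y)*((y+1)*((z*a)+(8*4)))) -> ((z*y)*((y+1)*((z*a)+32)))
Apply DISTRIBUTE at R (target: ((y+1)*((z*a)+32))): ((z*y)*((y+1)*((z*a)+32))) -> ((z*y)*(((y+1)*(z*a))+((y+1)*32)))
Apply DISTRIBUTE at root (target: ((z*y)*(((y+1)*(z*a))+((y+1)*32)))): ((z*y)*(((y+1)*(z*a))+((y+1)*32))) -> (((z*y)*((y+1)*(z*a)))+((z*y)*((y+1)*32)))
Apply DISTRIBUTE at LR (target: ((y+1)*(z*a))): (((z*y)*((y+1)*(z*a)))+((z*y)*((y+1)*32))) -> (((z*y)*((y*(z*a))+(1*(z*a))))+((z*y)*((y+1)*32)))

Answer: (((z*y)*((y*(z*a))+(1*(z*a))))+((z*y)*((y+1)*32)))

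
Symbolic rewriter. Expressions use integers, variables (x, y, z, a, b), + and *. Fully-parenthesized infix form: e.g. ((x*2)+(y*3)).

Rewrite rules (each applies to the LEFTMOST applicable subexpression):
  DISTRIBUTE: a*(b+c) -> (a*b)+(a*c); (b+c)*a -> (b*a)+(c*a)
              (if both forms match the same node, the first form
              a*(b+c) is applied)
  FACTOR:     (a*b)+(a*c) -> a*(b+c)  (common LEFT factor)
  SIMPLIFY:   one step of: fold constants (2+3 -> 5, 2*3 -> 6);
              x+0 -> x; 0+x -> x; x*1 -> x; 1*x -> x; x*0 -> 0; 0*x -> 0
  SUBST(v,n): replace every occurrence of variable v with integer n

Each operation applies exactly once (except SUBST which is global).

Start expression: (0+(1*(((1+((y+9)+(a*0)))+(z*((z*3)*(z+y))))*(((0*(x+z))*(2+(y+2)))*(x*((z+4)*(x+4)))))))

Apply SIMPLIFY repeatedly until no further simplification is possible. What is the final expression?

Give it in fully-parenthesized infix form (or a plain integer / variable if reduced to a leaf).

Start: (0+(1*(((1+((y+9)+(a*0)))+(z*((z*3)*(z+y))))*(((0*(x+z))*(2+(y+2)))*(x*((z+4)*(x+4)))))))
Step 1: at root: (0+(1*(((1+((y+9)+(a*0)))+(z*((z*3)*(z+y))))*(((0*(x+z))*(2+(y+2)))*(x*((z+4)*(x+4))))))) -> (1*(((1+((y+9)+(a*0)))+(z*((z*3)*(z+y))))*(((0*(x+z))*(2+(y+2)))*(x*((z+4)*(x+4)))))); overall: (0+(1*(((1+((y+9)+(a*0)))+(z*((z*3)*(z+y))))*(((0*(x+z))*(2+(y+2)))*(x*((z+4)*(x+4))))))) -> (1*(((1+((y+9)+(a*0)))+(z*((z*3)*(z+y))))*(((0*(x+z))*(2+(y+2)))*(x*((z+4)*(x+4))))))
Step 2: at root: (1*(((1+((y+9)+(a*0)))+(z*((z*3)*(z+y))))*(((0*(x+z))*(2+(y+2)))*(x*((z+4)*(x+4)))))) -> (((1+((y+9)+(a*0)))+(z*((z*3)*(z+y))))*(((0*(x+z))*(2+(y+2)))*(x*((z+4)*(x+4))))); overall: (1*(((1+((y+9)+(a*0)))+(z*((z*3)*(z+y))))*(((0*(x+z))*(2+(y+2)))*(x*((z+4)*(x+4)))))) -> (((1+((y+9)+(a*0)))+(z*((z*3)*(z+y))))*(((0*(x+z))*(2+(y+2)))*(x*((z+4)*(x+4)))))
Step 3: at LLRR: (a*0) -> 0; overall: (((1+((y+9)+(a*0)))+(z*((z*3)*(z+y))))*(((0*(x+z))*(2+(y+2)))*(x*((z+4)*(x+4))))) -> (((1+((y+9)+0))+(z*((z*3)*(z+y))))*(((0*(x+z))*(2+(y+2)))*(x*((z+4)*(x+4)))))
Step 4: at LLR: ((y+9)+0) -> (y+9); overall: (((1+((y+9)+0))+(z*((z*3)*(z+y))))*(((0*(x+z))*(2+(y+2)))*(x*((z+4)*(x+4))))) -> (((1+(y+9))+(z*((z*3)*(z+y))))*(((0*(x+z))*(2+(y+2)))*(x*((z+4)*(x+4)))))
Step 5: at RLL: (0*(x+z)) -> 0; overall: (((1+(y+9))+(z*((z*3)*(z+y))))*(((0*(x+z))*(2+(y+2)))*(x*((z+4)*(x+4))))) -> (((1+(y+9))+(z*((z*3)*(z+y))))*((0*(2+(y+2)))*(x*((z+4)*(x+4)))))
Step 6: at RL: (0*(2+(y+2))) -> 0; overall: (((1+(y+9))+(z*((z*3)*(z+y))))*((0*(2+(y+2)))*(x*((z+4)*(x+4))))) -> (((1+(y+9))+(z*((z*3)*(z+y))))*(0*(x*((z+4)*(x+4)))))
Step 7: at R: (0*(x*((z+4)*(x+4)))) -> 0; overall: (((1+(y+9))+(z*((z*3)*(z+y))))*(0*(x*((z+4)*(x+4))))) -> (((1+(y+9))+(z*((z*3)*(z+y))))*0)
Step 8: at root: (((1+(y+9))+(z*((z*3)*(z+y))))*0) -> 0; overall: (((1+(y+9))+(z*((z*3)*(z+y))))*0) -> 0
Fixed point: 0

Answer: 0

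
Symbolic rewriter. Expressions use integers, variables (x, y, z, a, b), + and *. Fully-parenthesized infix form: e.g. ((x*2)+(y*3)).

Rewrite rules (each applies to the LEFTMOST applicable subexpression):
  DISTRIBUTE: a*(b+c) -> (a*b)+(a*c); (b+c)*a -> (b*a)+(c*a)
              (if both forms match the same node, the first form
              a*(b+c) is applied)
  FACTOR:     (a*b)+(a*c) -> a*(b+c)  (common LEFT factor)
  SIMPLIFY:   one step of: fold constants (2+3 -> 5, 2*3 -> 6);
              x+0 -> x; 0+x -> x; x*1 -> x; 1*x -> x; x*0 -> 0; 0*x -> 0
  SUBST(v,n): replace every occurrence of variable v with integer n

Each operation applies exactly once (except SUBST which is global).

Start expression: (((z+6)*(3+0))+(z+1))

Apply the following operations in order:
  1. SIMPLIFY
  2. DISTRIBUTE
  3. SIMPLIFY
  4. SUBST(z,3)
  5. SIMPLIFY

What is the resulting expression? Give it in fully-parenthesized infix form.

Start: (((z+6)*(3+0))+(z+1))
Apply SIMPLIFY at LR (target: (3+0)): (((z+6)*(3+0))+(z+1)) -> (((z+6)*3)+(z+1))
Apply DISTRIBUTE at L (target: ((z+6)*3)): (((z+6)*3)+(z+1)) -> (((z*3)+(6*3))+(z+1))
Apply SIMPLIFY at LR (target: (6*3)): (((z*3)+(6*3))+(z+1)) -> (((z*3)+18)+(z+1))
Apply SUBST(z,3): (((z*3)+18)+(z+1)) -> (((3*3)+18)+(3+1))
Apply SIMPLIFY at LL (target: (3*3)): (((3*3)+18)+(3+1)) -> ((9+18)+(3+1))

Answer: ((9+18)+(3+1))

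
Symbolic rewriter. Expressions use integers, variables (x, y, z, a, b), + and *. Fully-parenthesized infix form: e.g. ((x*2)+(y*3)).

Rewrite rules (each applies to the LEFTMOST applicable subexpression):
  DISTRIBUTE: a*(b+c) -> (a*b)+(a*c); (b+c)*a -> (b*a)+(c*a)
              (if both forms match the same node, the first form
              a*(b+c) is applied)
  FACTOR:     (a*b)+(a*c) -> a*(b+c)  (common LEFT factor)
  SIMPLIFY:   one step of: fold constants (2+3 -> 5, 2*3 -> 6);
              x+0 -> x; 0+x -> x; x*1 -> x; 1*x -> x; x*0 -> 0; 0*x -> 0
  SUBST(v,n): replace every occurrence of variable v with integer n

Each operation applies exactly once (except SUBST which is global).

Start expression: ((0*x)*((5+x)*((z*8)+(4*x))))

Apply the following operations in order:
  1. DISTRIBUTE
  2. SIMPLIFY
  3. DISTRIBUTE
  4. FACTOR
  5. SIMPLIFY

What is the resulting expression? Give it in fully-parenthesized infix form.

Answer: 0

Derivation:
Start: ((0*x)*((5+x)*((z*8)+(4*x))))
Apply DISTRIBUTE at R (target: ((5+x)*((z*8)+(4*x)))): ((0*x)*((5+x)*((z*8)+(4*x)))) -> ((0*x)*(((5+x)*(z*8))+((5+x)*(4*x))))
Apply SIMPLIFY at L (target: (0*x)): ((0*x)*(((5+x)*(z*8))+((5+x)*(4*x)))) -> (0*(((5+x)*(z*8))+((5+x)*(4*x))))
Apply DISTRIBUTE at root (target: (0*(((5+x)*(z*8))+((5+x)*(4*x))))): (0*(((5+x)*(z*8))+((5+x)*(4*x)))) -> ((0*((5+x)*(z*8)))+(0*((5+x)*(4*x))))
Apply FACTOR at root (target: ((0*((5+x)*(z*8)))+(0*((5+x)*(4*x))))): ((0*((5+x)*(z*8)))+(0*((5+x)*(4*x)))) -> (0*(((5+x)*(z*8))+((5+x)*(4*x))))
Apply SIMPLIFY at root (target: (0*(((5+x)*(z*8))+((5+x)*(4*x))))): (0*(((5+x)*(z*8))+((5+x)*(4*x)))) -> 0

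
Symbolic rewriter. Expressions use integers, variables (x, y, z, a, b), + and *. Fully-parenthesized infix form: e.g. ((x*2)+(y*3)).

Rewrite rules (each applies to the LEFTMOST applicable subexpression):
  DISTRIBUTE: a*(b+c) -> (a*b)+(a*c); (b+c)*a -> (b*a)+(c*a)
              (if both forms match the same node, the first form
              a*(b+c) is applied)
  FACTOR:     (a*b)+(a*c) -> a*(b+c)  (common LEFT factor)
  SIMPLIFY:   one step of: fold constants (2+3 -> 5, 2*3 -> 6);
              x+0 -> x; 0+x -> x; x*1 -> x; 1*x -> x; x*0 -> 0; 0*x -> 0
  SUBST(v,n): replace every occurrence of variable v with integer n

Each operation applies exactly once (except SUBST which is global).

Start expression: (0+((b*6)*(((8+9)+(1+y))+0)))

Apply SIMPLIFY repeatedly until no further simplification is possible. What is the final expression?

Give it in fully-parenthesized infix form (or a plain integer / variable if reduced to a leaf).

Answer: ((b*6)*(17+(1+y)))

Derivation:
Start: (0+((b*6)*(((8+9)+(1+y))+0)))
Step 1: at root: (0+((b*6)*(((8+9)+(1+y))+0))) -> ((b*6)*(((8+9)+(1+y))+0)); overall: (0+((b*6)*(((8+9)+(1+y))+0))) -> ((b*6)*(((8+9)+(1+y))+0))
Step 2: at R: (((8+9)+(1+y))+0) -> ((8+9)+(1+y)); overall: ((b*6)*(((8+9)+(1+y))+0)) -> ((b*6)*((8+9)+(1+y)))
Step 3: at RL: (8+9) -> 17; overall: ((b*6)*((8+9)+(1+y))) -> ((b*6)*(17+(1+y)))
Fixed point: ((b*6)*(17+(1+y)))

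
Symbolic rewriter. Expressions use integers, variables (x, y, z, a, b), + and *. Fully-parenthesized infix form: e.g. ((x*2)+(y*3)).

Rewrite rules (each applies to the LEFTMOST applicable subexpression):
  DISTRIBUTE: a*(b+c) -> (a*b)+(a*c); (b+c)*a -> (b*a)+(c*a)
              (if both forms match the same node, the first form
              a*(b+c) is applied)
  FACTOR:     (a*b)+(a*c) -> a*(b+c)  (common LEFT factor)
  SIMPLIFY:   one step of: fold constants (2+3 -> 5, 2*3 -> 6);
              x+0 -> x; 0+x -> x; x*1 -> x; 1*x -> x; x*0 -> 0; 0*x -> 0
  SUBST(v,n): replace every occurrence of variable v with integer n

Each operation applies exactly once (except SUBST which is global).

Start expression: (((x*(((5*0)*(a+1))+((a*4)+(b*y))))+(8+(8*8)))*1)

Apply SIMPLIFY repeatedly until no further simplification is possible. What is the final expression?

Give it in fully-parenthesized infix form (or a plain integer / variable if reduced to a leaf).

Start: (((x*(((5*0)*(a+1))+((a*4)+(b*y))))+(8+(8*8)))*1)
Step 1: at root: (((x*(((5*0)*(a+1))+((a*4)+(b*y))))+(8+(8*8)))*1) -> ((x*(((5*0)*(a+1))+((a*4)+(b*y))))+(8+(8*8))); overall: (((x*(((5*0)*(a+1))+((a*4)+(b*y))))+(8+(8*8)))*1) -> ((x*(((5*0)*(a+1))+((a*4)+(b*y))))+(8+(8*8)))
Step 2: at LRLL: (5*0) -> 0; overall: ((x*(((5*0)*(a+1))+((a*4)+(b*y))))+(8+(8*8))) -> ((x*((0*(a+1))+((a*4)+(b*y))))+(8+(8*8)))
Step 3: at LRL: (0*(a+1)) -> 0; overall: ((x*((0*(a+1))+((a*4)+(b*y))))+(8+(8*8))) -> ((x*(0+((a*4)+(b*y))))+(8+(8*8)))
Step 4: at LR: (0+((a*4)+(b*y))) -> ((a*4)+(b*y)); overall: ((x*(0+((a*4)+(b*y))))+(8+(8*8))) -> ((x*((a*4)+(b*y)))+(8+(8*8)))
Step 5: at RR: (8*8) -> 64; overall: ((x*((a*4)+(b*y)))+(8+(8*8))) -> ((x*((a*4)+(b*y)))+(8+64))
Step 6: at R: (8+64) -> 72; overall: ((x*((a*4)+(b*y)))+(8+64)) -> ((x*((a*4)+(b*y)))+72)
Fixed point: ((x*((a*4)+(b*y)))+72)

Answer: ((x*((a*4)+(b*y)))+72)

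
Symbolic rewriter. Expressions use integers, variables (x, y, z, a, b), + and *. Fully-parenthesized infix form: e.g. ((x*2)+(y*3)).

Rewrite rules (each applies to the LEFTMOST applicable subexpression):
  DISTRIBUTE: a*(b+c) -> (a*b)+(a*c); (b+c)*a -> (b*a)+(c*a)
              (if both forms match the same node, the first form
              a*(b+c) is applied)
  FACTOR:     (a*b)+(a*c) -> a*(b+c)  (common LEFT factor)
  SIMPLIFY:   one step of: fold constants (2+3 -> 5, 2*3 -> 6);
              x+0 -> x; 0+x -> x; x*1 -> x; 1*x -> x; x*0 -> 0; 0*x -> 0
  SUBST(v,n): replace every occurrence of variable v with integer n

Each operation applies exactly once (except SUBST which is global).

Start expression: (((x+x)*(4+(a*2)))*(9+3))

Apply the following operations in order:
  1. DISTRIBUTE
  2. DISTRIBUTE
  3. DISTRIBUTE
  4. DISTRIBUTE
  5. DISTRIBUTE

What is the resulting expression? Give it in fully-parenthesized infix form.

Answer: (((((x*4)*9)+((x*4)*9))+(((x+x)*(a*2))*9))+(((x+x)*(4+(a*2)))*3))

Derivation:
Start: (((x+x)*(4+(a*2)))*(9+3))
Apply DISTRIBUTE at root (target: (((x+x)*(4+(a*2)))*(9+3))): (((x+x)*(4+(a*2)))*(9+3)) -> ((((x+x)*(4+(a*2)))*9)+(((x+x)*(4+(a*2)))*3))
Apply DISTRIBUTE at LL (target: ((x+x)*(4+(a*2)))): ((((x+x)*(4+(a*2)))*9)+(((x+x)*(4+(a*2)))*3)) -> (((((x+x)*4)+((x+x)*(a*2)))*9)+(((x+x)*(4+(a*2)))*3))
Apply DISTRIBUTE at L (target: ((((x+x)*4)+((x+x)*(a*2)))*9)): (((((x+x)*4)+((x+x)*(a*2)))*9)+(((x+x)*(4+(a*2)))*3)) -> (((((x+x)*4)*9)+(((x+x)*(a*2))*9))+(((x+x)*(4+(a*2)))*3))
Apply DISTRIBUTE at LLL (target: ((x+x)*4)): (((((x+x)*4)*9)+(((x+x)*(a*2))*9))+(((x+x)*(4+(a*2)))*3)) -> (((((x*4)+(x*4))*9)+(((x+x)*(a*2))*9))+(((x+x)*(4+(a*2)))*3))
Apply DISTRIBUTE at LL (target: (((x*4)+(x*4))*9)): (((((x*4)+(x*4))*9)+(((x+x)*(a*2))*9))+(((x+x)*(4+(a*2)))*3)) -> (((((x*4)*9)+((x*4)*9))+(((x+x)*(a*2))*9))+(((x+x)*(4+(a*2)))*3))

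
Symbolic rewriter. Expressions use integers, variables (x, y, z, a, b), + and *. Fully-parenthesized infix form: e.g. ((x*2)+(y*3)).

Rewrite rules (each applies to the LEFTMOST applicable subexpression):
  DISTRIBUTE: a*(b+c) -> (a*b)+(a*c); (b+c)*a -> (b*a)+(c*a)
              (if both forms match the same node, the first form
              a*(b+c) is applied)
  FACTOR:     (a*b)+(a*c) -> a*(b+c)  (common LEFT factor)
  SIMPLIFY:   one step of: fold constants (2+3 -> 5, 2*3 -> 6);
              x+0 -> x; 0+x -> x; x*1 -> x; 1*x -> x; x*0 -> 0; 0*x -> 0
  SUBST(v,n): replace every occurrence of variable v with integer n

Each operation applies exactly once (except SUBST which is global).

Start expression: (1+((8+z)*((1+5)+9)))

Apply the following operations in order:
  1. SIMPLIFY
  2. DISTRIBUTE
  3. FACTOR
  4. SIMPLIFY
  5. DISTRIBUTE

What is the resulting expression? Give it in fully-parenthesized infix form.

Start: (1+((8+z)*((1+5)+9)))
Apply SIMPLIFY at RRL (target: (1+5)): (1+((8+z)*((1+5)+9))) -> (1+((8+z)*(6+9)))
Apply DISTRIBUTE at R (target: ((8+z)*(6+9))): (1+((8+z)*(6+9))) -> (1+(((8+z)*6)+((8+z)*9)))
Apply FACTOR at R (target: (((8+z)*6)+((8+z)*9))): (1+(((8+z)*6)+((8+z)*9))) -> (1+((8+z)*(6+9)))
Apply SIMPLIFY at RR (target: (6+9)): (1+((8+z)*(6+9))) -> (1+((8+z)*15))
Apply DISTRIBUTE at R (target: ((8+z)*15)): (1+((8+z)*15)) -> (1+((8*15)+(z*15)))

Answer: (1+((8*15)+(z*15)))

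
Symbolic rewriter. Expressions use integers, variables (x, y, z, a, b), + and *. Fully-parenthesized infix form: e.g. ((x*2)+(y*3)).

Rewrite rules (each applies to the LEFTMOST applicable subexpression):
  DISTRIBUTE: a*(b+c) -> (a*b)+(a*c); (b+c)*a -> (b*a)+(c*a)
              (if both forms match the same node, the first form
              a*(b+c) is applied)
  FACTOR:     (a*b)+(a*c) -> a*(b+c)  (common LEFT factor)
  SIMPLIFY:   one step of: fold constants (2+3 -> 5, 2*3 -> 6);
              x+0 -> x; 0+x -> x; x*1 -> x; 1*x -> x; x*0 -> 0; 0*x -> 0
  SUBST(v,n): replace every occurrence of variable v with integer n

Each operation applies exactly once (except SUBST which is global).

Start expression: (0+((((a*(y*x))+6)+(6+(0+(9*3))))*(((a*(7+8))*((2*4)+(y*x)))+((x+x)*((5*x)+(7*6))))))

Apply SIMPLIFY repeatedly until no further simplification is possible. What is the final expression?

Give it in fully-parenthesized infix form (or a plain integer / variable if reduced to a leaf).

Answer: ((((a*(y*x))+6)+33)*(((a*15)*(8+(y*x)))+((x+x)*((5*x)+42))))

Derivation:
Start: (0+((((a*(y*x))+6)+(6+(0+(9*3))))*(((a*(7+8))*((2*4)+(y*x)))+((x+x)*((5*x)+(7*6))))))
Step 1: at root: (0+((((a*(y*x))+6)+(6+(0+(9*3))))*(((a*(7+8))*((2*4)+(y*x)))+((x+x)*((5*x)+(7*6)))))) -> ((((a*(y*x))+6)+(6+(0+(9*3))))*(((a*(7+8))*((2*4)+(y*x)))+((x+x)*((5*x)+(7*6))))); overall: (0+((((a*(y*x))+6)+(6+(0+(9*3))))*(((a*(7+8))*((2*4)+(y*x)))+((x+x)*((5*x)+(7*6)))))) -> ((((a*(y*x))+6)+(6+(0+(9*3))))*(((a*(7+8))*((2*4)+(y*x)))+((x+x)*((5*x)+(7*6)))))
Step 2: at LRR: (0+(9*3)) -> (9*3); overall: ((((a*(y*x))+6)+(6+(0+(9*3))))*(((a*(7+8))*((2*4)+(y*x)))+((x+x)*((5*x)+(7*6))))) -> ((((a*(y*x))+6)+(6+(9*3)))*(((a*(7+8))*((2*4)+(y*x)))+((x+x)*((5*x)+(7*6)))))
Step 3: at LRR: (9*3) -> 27; overall: ((((a*(y*x))+6)+(6+(9*3)))*(((a*(7+8))*((2*4)+(y*x)))+((x+x)*((5*x)+(7*6))))) -> ((((a*(y*x))+6)+(6+27))*(((a*(7+8))*((2*4)+(y*x)))+((x+x)*((5*x)+(7*6)))))
Step 4: at LR: (6+27) -> 33; overall: ((((a*(y*x))+6)+(6+27))*(((a*(7+8))*((2*4)+(y*x)))+((x+x)*((5*x)+(7*6))))) -> ((((a*(y*x))+6)+33)*(((a*(7+8))*((2*4)+(y*x)))+((x+x)*((5*x)+(7*6)))))
Step 5: at RLLR: (7+8) -> 15; overall: ((((a*(y*x))+6)+33)*(((a*(7+8))*((2*4)+(y*x)))+((x+x)*((5*x)+(7*6))))) -> ((((a*(y*x))+6)+33)*(((a*15)*((2*4)+(y*x)))+((x+x)*((5*x)+(7*6)))))
Step 6: at RLRL: (2*4) -> 8; overall: ((((a*(y*x))+6)+33)*(((a*15)*((2*4)+(y*x)))+((x+x)*((5*x)+(7*6))))) -> ((((a*(y*x))+6)+33)*(((a*15)*(8+(y*x)))+((x+x)*((5*x)+(7*6)))))
Step 7: at RRRR: (7*6) -> 42; overall: ((((a*(y*x))+6)+33)*(((a*15)*(8+(y*x)))+((x+x)*((5*x)+(7*6))))) -> ((((a*(y*x))+6)+33)*(((a*15)*(8+(y*x)))+((x+x)*((5*x)+42))))
Fixed point: ((((a*(y*x))+6)+33)*(((a*15)*(8+(y*x)))+((x+x)*((5*x)+42))))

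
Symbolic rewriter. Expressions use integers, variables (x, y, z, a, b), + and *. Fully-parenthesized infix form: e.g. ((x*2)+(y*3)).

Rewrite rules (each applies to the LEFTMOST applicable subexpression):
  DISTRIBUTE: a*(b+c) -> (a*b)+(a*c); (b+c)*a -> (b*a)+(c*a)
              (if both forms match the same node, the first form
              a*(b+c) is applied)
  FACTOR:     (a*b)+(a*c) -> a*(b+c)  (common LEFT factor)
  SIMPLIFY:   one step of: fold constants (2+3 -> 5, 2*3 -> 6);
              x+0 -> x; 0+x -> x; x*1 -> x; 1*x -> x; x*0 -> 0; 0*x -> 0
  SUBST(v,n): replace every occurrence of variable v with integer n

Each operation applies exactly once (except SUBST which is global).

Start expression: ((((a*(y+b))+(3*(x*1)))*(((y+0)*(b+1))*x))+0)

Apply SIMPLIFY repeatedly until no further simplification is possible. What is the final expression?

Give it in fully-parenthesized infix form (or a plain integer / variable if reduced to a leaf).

Answer: (((a*(y+b))+(3*x))*((y*(b+1))*x))

Derivation:
Start: ((((a*(y+b))+(3*(x*1)))*(((y+0)*(b+1))*x))+0)
Step 1: at root: ((((a*(y+b))+(3*(x*1)))*(((y+0)*(b+1))*x))+0) -> (((a*(y+b))+(3*(x*1)))*(((y+0)*(b+1))*x)); overall: ((((a*(y+b))+(3*(x*1)))*(((y+0)*(b+1))*x))+0) -> (((a*(y+b))+(3*(x*1)))*(((y+0)*(b+1))*x))
Step 2: at LRR: (x*1) -> x; overall: (((a*(y+b))+(3*(x*1)))*(((y+0)*(b+1))*x)) -> (((a*(y+b))+(3*x))*(((y+0)*(b+1))*x))
Step 3: at RLL: (y+0) -> y; overall: (((a*(y+b))+(3*x))*(((y+0)*(b+1))*x)) -> (((a*(y+b))+(3*x))*((y*(b+1))*x))
Fixed point: (((a*(y+b))+(3*x))*((y*(b+1))*x))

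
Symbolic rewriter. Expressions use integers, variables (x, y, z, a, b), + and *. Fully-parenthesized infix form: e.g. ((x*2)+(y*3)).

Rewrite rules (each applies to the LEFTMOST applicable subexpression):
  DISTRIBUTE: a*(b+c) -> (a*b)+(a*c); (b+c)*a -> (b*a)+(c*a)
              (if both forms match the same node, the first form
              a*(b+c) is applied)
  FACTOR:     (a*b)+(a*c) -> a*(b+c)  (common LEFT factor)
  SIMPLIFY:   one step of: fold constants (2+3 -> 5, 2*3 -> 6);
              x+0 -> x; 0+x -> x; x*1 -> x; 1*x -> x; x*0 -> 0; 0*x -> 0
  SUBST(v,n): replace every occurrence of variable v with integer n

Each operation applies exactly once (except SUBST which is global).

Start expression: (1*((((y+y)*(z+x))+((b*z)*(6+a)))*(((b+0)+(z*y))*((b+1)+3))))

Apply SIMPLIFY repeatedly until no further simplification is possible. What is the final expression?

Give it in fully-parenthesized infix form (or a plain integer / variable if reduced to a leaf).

Start: (1*((((y+y)*(z+x))+((b*z)*(6+a)))*(((b+0)+(z*y))*((b+1)+3))))
Step 1: at root: (1*((((y+y)*(z+x))+((b*z)*(6+a)))*(((b+0)+(z*y))*((b+1)+3)))) -> ((((y+y)*(z+x))+((b*z)*(6+a)))*(((b+0)+(z*y))*((b+1)+3))); overall: (1*((((y+y)*(z+x))+((b*z)*(6+a)))*(((b+0)+(z*y))*((b+1)+3)))) -> ((((y+y)*(z+x))+((b*z)*(6+a)))*(((b+0)+(z*y))*((b+1)+3)))
Step 2: at RLL: (b+0) -> b; overall: ((((y+y)*(z+x))+((b*z)*(6+a)))*(((b+0)+(z*y))*((b+1)+3))) -> ((((y+y)*(z+x))+((b*z)*(6+a)))*((b+(z*y))*((b+1)+3)))
Fixed point: ((((y+y)*(z+x))+((b*z)*(6+a)))*((b+(z*y))*((b+1)+3)))

Answer: ((((y+y)*(z+x))+((b*z)*(6+a)))*((b+(z*y))*((b+1)+3)))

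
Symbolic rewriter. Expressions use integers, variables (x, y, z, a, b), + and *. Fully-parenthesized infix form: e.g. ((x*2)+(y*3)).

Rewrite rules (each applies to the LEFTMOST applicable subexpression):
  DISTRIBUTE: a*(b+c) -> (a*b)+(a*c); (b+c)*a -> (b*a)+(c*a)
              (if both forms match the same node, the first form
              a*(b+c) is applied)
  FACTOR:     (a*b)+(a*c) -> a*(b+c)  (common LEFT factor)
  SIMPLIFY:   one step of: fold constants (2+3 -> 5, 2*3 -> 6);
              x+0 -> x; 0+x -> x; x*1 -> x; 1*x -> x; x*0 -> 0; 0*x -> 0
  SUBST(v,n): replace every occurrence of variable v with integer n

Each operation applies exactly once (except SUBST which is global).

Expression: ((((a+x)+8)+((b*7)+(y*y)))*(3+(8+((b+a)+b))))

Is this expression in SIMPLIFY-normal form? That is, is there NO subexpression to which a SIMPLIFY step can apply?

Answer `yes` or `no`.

Answer: yes

Derivation:
Expression: ((((a+x)+8)+((b*7)+(y*y)))*(3+(8+((b+a)+b))))
Scanning for simplifiable subexpressions (pre-order)...
  at root: ((((a+x)+8)+((b*7)+(y*y)))*(3+(8+((b+a)+b)))) (not simplifiable)
  at L: (((a+x)+8)+((b*7)+(y*y))) (not simplifiable)
  at LL: ((a+x)+8) (not simplifiable)
  at LLL: (a+x) (not simplifiable)
  at LR: ((b*7)+(y*y)) (not simplifiable)
  at LRL: (b*7) (not simplifiable)
  at LRR: (y*y) (not simplifiable)
  at R: (3+(8+((b+a)+b))) (not simplifiable)
  at RR: (8+((b+a)+b)) (not simplifiable)
  at RRR: ((b+a)+b) (not simplifiable)
  at RRRL: (b+a) (not simplifiable)
Result: no simplifiable subexpression found -> normal form.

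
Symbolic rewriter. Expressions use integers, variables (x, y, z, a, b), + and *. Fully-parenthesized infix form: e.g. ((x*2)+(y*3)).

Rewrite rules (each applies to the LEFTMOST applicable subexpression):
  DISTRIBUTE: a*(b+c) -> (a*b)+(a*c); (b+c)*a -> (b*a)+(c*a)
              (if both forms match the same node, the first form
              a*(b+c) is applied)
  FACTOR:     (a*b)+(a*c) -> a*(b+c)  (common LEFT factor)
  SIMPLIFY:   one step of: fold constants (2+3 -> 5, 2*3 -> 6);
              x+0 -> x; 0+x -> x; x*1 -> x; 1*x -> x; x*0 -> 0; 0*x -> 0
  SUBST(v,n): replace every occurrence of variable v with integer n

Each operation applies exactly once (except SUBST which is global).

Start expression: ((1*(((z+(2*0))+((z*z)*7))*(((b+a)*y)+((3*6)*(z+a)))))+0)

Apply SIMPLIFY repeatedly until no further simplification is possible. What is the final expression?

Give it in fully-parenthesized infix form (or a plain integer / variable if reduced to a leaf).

Start: ((1*(((z+(2*0))+((z*z)*7))*(((b+a)*y)+((3*6)*(z+a)))))+0)
Step 1: at root: ((1*(((z+(2*0))+((z*z)*7))*(((b+a)*y)+((3*6)*(z+a)))))+0) -> (1*(((z+(2*0))+((z*z)*7))*(((b+a)*y)+((3*6)*(z+a))))); overall: ((1*(((z+(2*0))+((z*z)*7))*(((b+a)*y)+((3*6)*(z+a)))))+0) -> (1*(((z+(2*0))+((z*z)*7))*(((b+a)*y)+((3*6)*(z+a)))))
Step 2: at root: (1*(((z+(2*0))+((z*z)*7))*(((b+a)*y)+((3*6)*(z+a))))) -> (((z+(2*0))+((z*z)*7))*(((b+a)*y)+((3*6)*(z+a)))); overall: (1*(((z+(2*0))+((z*z)*7))*(((b+a)*y)+((3*6)*(z+a))))) -> (((z+(2*0))+((z*z)*7))*(((b+a)*y)+((3*6)*(z+a))))
Step 3: at LLR: (2*0) -> 0; overall: (((z+(2*0))+((z*z)*7))*(((b+a)*y)+((3*6)*(z+a)))) -> (((z+0)+((z*z)*7))*(((b+a)*y)+((3*6)*(z+a))))
Step 4: at LL: (z+0) -> z; overall: (((z+0)+((z*z)*7))*(((b+a)*y)+((3*6)*(z+a)))) -> ((z+((z*z)*7))*(((b+a)*y)+((3*6)*(z+a))))
Step 5: at RRL: (3*6) -> 18; overall: ((z+((z*z)*7))*(((b+a)*y)+((3*6)*(z+a)))) -> ((z+((z*z)*7))*(((b+a)*y)+(18*(z+a))))
Fixed point: ((z+((z*z)*7))*(((b+a)*y)+(18*(z+a))))

Answer: ((z+((z*z)*7))*(((b+a)*y)+(18*(z+a))))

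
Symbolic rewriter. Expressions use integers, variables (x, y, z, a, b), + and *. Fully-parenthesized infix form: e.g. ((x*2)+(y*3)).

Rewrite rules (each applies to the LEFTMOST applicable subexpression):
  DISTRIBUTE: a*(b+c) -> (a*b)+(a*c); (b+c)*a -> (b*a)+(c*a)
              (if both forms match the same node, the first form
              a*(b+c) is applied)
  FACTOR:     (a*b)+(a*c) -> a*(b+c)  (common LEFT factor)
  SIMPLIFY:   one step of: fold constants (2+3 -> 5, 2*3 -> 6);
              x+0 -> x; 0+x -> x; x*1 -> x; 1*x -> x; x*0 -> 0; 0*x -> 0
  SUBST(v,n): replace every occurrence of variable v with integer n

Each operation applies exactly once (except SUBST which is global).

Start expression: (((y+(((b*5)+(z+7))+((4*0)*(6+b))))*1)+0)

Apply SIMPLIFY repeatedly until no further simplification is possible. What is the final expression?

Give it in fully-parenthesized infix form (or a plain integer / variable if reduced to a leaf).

Start: (((y+(((b*5)+(z+7))+((4*0)*(6+b))))*1)+0)
Step 1: at root: (((y+(((b*5)+(z+7))+((4*0)*(6+b))))*1)+0) -> ((y+(((b*5)+(z+7))+((4*0)*(6+b))))*1); overall: (((y+(((b*5)+(z+7))+((4*0)*(6+b))))*1)+0) -> ((y+(((b*5)+(z+7))+((4*0)*(6+b))))*1)
Step 2: at root: ((y+(((b*5)+(z+7))+((4*0)*(6+b))))*1) -> (y+(((b*5)+(z+7))+((4*0)*(6+b)))); overall: ((y+(((b*5)+(z+7))+((4*0)*(6+b))))*1) -> (y+(((b*5)+(z+7))+((4*0)*(6+b))))
Step 3: at RRL: (4*0) -> 0; overall: (y+(((b*5)+(z+7))+((4*0)*(6+b)))) -> (y+(((b*5)+(z+7))+(0*(6+b))))
Step 4: at RR: (0*(6+b)) -> 0; overall: (y+(((b*5)+(z+7))+(0*(6+b)))) -> (y+(((b*5)+(z+7))+0))
Step 5: at R: (((b*5)+(z+7))+0) -> ((b*5)+(z+7)); overall: (y+(((b*5)+(z+7))+0)) -> (y+((b*5)+(z+7)))
Fixed point: (y+((b*5)+(z+7)))

Answer: (y+((b*5)+(z+7)))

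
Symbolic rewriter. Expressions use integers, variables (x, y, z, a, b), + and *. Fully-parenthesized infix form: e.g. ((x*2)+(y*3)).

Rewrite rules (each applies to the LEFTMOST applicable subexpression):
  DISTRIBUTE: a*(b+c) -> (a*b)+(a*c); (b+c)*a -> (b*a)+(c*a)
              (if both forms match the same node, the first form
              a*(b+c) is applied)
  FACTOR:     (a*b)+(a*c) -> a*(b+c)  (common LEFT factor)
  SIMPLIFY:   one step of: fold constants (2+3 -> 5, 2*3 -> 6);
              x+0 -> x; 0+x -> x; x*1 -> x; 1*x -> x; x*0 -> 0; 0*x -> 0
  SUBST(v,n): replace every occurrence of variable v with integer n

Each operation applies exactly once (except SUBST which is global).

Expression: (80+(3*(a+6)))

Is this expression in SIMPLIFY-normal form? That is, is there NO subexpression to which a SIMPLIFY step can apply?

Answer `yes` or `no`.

Expression: (80+(3*(a+6)))
Scanning for simplifiable subexpressions (pre-order)...
  at root: (80+(3*(a+6))) (not simplifiable)
  at R: (3*(a+6)) (not simplifiable)
  at RR: (a+6) (not simplifiable)
Result: no simplifiable subexpression found -> normal form.

Answer: yes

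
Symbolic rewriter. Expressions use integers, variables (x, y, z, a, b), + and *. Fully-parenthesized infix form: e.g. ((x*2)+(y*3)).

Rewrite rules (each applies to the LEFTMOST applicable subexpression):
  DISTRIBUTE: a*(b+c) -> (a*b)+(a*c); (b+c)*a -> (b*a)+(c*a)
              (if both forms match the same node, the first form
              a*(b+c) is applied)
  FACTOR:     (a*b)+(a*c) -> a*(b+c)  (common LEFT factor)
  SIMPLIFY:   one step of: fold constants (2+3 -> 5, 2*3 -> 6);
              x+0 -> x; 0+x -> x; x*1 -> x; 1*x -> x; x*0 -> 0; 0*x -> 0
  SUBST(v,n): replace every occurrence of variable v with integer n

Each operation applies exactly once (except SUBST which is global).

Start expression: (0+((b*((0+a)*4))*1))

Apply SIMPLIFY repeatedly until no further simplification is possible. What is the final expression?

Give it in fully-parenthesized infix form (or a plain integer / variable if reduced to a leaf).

Answer: (b*(a*4))

Derivation:
Start: (0+((b*((0+a)*4))*1))
Step 1: at root: (0+((b*((0+a)*4))*1)) -> ((b*((0+a)*4))*1); overall: (0+((b*((0+a)*4))*1)) -> ((b*((0+a)*4))*1)
Step 2: at root: ((b*((0+a)*4))*1) -> (b*((0+a)*4)); overall: ((b*((0+a)*4))*1) -> (b*((0+a)*4))
Step 3: at RL: (0+a) -> a; overall: (b*((0+a)*4)) -> (b*(a*4))
Fixed point: (b*(a*4))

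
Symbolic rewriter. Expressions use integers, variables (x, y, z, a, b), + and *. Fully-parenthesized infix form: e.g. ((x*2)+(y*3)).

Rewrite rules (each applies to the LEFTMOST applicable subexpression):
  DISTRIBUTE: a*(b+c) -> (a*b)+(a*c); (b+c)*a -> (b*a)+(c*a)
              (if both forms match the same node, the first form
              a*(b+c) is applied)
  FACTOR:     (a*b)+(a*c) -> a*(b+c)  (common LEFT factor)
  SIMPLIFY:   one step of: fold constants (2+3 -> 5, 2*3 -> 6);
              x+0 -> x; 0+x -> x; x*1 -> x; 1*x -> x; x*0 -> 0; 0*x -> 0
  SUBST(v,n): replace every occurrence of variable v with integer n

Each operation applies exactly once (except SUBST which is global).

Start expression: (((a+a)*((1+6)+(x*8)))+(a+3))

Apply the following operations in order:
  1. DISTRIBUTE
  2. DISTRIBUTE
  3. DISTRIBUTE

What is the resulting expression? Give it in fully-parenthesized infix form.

Start: (((a+a)*((1+6)+(x*8)))+(a+3))
Apply DISTRIBUTE at L (target: ((a+a)*((1+6)+(x*8)))): (((a+a)*((1+6)+(x*8)))+(a+3)) -> ((((a+a)*(1+6))+((a+a)*(x*8)))+(a+3))
Apply DISTRIBUTE at LL (target: ((a+a)*(1+6))): ((((a+a)*(1+6))+((a+a)*(x*8)))+(a+3)) -> (((((a+a)*1)+((a+a)*6))+((a+a)*(x*8)))+(a+3))
Apply DISTRIBUTE at LLL (target: ((a+a)*1)): (((((a+a)*1)+((a+a)*6))+((a+a)*(x*8)))+(a+3)) -> (((((a*1)+(a*1))+((a+a)*6))+((a+a)*(x*8)))+(a+3))

Answer: (((((a*1)+(a*1))+((a+a)*6))+((a+a)*(x*8)))+(a+3))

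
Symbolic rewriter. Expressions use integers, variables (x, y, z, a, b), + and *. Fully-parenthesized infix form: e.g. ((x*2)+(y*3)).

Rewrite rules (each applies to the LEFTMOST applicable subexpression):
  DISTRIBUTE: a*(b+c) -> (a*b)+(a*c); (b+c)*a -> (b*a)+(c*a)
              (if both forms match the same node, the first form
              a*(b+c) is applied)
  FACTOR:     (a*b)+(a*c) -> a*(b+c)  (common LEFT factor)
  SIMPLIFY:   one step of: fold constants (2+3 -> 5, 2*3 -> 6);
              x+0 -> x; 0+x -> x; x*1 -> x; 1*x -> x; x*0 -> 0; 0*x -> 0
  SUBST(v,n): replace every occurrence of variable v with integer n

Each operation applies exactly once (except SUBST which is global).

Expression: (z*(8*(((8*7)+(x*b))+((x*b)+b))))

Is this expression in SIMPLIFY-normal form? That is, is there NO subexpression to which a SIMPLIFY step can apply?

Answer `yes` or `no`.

Expression: (z*(8*(((8*7)+(x*b))+((x*b)+b))))
Scanning for simplifiable subexpressions (pre-order)...
  at root: (z*(8*(((8*7)+(x*b))+((x*b)+b)))) (not simplifiable)
  at R: (8*(((8*7)+(x*b))+((x*b)+b))) (not simplifiable)
  at RR: (((8*7)+(x*b))+((x*b)+b)) (not simplifiable)
  at RRL: ((8*7)+(x*b)) (not simplifiable)
  at RRLL: (8*7) (SIMPLIFIABLE)
  at RRLR: (x*b) (not simplifiable)
  at RRR: ((x*b)+b) (not simplifiable)
  at RRRL: (x*b) (not simplifiable)
Found simplifiable subexpr at path RRLL: (8*7)
One SIMPLIFY step would give: (z*(8*((56+(x*b))+((x*b)+b))))
-> NOT in normal form.

Answer: no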